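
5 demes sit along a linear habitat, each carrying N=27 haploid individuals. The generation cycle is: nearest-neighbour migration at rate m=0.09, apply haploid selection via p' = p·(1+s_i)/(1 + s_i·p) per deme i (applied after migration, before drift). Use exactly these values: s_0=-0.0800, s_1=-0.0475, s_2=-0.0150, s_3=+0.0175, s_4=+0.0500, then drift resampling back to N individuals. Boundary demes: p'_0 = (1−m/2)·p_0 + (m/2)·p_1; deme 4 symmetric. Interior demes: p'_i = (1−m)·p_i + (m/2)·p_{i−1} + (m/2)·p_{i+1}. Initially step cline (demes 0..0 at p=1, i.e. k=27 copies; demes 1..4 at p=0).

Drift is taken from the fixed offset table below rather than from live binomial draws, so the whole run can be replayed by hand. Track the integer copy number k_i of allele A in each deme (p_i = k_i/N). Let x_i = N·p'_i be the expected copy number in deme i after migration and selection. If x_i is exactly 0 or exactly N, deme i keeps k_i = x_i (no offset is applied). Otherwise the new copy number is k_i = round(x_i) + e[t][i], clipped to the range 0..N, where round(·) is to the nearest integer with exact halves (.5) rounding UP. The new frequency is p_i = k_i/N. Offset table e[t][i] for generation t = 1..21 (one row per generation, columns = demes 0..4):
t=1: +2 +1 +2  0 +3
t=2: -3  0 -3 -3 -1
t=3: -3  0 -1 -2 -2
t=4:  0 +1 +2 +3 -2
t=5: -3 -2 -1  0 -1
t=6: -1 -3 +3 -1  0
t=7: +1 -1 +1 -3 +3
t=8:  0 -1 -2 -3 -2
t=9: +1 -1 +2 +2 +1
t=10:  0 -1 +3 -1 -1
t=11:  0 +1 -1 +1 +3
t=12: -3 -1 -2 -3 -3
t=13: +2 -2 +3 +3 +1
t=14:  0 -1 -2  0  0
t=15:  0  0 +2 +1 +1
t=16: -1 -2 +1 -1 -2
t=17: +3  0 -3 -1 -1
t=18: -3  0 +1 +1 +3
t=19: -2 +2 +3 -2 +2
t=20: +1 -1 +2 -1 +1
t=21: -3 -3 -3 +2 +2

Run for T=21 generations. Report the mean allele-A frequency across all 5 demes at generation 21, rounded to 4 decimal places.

0.1111

t=0: k=[27 0 0 0 0]
t=1: x=[25.6845 1.1598 0.0000 0.0000 0.0000] k=[27 2 0 0 0]
t=2: x=[25.7816 2.9064 0.0887 0.0000 0.0000] k=[23 3 0 0 0]
t=3: x=[21.7567 3.6101 0.1330 0.0000 0.0000] k=[19 4 0 0 0]
t=4: x=[17.8269 4.3156 0.1773 0.0000 0.0000] k=[18 5 2 0 0]
t=5: x=[16.8935 5.2414 2.0166 0.0916 0.0000] k=[14 3 1 0 0]
t=6: x=[12.9425 3.2628 1.0299 0.0458 0.0000] k=[12 0 4 0 0]
t=7: x=[10.9138 0.6867 3.5927 0.1831 0.0000] k=[12 0 5 0 0]
t=8: x=[10.9138 0.7296 4.4931 0.2289 0.0000] k=[11 0 2 0 0]
t=9: x=[9.9751 0.5578 1.7945 0.0916 0.0000] k=[11 0 4 2 0]
t=10: x=[9.9751 0.6437 3.6817 2.0324 0.0945] k=[10 0 7 1 0]
t=11: x=[9.0419 0.7296 6.3414 1.2454 0.0472] k=[9 2 5 2 3]
t=12: x=[8.2012 2.3437 4.6713 2.2150 3.0859] k=[5 1 3 0 0]
t=13: x=[4.4986 1.2124 2.7376 0.1374 0.0000] k=[6 0 6 3 0]
t=14: x=[5.3626 0.5148 5.5283 3.0466 0.1417] k=[5 0 4 3 0]
t=15: x=[4.4560 0.3860 3.7262 2.9554 0.1417] k=[4 0 6 4 1]
t=16: x=[3.5546 0.4290 5.5729 4.0139 1.1893] k=[3 0 7 3 0]
t=17: x=[2.6584 0.4290 6.4307 3.0922 0.1417] k=[6 0 3 2 0]
t=18: x=[5.3626 0.3860 2.7821 1.9867 0.0945] k=[2 0 4 3 3]
t=19: x=[1.7672 0.2573 3.7262 3.0922 3.1326] k=[0 2 7 1 5]
t=20: x=[0.0828 2.0413 6.4307 1.4740 5.0162] k=[1 1 8 0 6]
t=21: x=[0.9227 1.2554 7.2446 0.6408 5.9533] k=[0 0 4 3 8]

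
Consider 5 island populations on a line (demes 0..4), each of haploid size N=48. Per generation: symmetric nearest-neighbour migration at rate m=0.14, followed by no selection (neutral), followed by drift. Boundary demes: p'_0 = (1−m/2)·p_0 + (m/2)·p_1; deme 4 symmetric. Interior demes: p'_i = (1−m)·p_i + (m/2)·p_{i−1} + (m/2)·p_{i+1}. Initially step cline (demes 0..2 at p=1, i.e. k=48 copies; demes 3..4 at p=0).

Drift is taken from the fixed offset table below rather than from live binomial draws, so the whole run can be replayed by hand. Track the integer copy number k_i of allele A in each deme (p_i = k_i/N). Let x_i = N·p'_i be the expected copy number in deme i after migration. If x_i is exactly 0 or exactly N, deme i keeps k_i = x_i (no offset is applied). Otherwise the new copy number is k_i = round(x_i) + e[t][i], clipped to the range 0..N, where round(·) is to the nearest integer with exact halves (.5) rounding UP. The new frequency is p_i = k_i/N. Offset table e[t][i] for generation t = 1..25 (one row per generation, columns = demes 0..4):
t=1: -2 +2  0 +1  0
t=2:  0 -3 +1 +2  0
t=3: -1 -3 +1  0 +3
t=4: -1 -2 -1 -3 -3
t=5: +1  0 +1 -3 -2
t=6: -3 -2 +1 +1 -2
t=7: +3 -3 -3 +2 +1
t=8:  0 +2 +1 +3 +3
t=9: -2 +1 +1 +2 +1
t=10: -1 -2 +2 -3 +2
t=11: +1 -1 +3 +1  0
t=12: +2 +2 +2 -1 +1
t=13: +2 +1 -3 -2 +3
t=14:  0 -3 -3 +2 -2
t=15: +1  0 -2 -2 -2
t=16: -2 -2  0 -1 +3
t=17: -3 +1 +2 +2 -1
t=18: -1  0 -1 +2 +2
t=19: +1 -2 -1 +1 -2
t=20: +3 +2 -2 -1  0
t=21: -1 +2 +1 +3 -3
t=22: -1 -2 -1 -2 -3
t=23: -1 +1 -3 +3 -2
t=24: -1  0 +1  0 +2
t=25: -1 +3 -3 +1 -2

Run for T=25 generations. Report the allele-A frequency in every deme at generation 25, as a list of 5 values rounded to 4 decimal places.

t=0: k=[48 48 48 0 0]
t=1: x=[48.0000 48.0000 44.6400 3.3600 0.0000] k=[48 48 45 4 0]
t=2: x=[48.0000 47.7900 42.3400 6.5900 0.2800] k=[48 45 43 9 0]
t=3: x=[47.7900 45.0700 40.7600 10.7500 0.6300] k=[47 42 42 11 4]
t=4: x=[46.6500 42.3500 39.8300 12.6800 4.4900] k=[46 40 39 10 1]
t=5: x=[45.5800 40.3500 37.0400 11.4000 1.6300] k=[47 40 38 8 0]
t=6: x=[46.5100 40.3500 36.0400 9.5400 0.5600] k=[44 38 37 11 0]
t=7: x=[43.5800 38.3500 35.2500 12.0500 0.7700] k=[47 35 32 14 2]
t=8: x=[46.1600 35.6300 30.9500 14.4200 2.8400] k=[46 38 32 17 6]
t=9: x=[45.4400 38.1400 31.3700 17.2800 6.7700] k=[43 39 32 19 8]
t=10: x=[42.7200 38.7900 31.5800 19.1400 8.7700] k=[42 37 34 16 11]
t=11: x=[41.6500 37.1400 32.9500 16.9100 11.3500] k=[43 36 36 18 11]
t=12: x=[42.5100 36.4900 34.7400 18.7700 11.4900] k=[45 38 37 18 12]
t=13: x=[44.5100 38.4200 35.7400 18.9100 12.4200] k=[47 39 33 17 15]
t=14: x=[46.4400 39.1400 32.3000 17.9800 15.1400] k=[46 36 29 20 13]
t=15: x=[45.3000 36.2100 28.8600 20.1400 13.4900] k=[46 36 27 18 11]
t=16: x=[45.3000 36.0700 27.0000 18.1400 11.4900] k=[43 34 27 17 14]
t=17: x=[42.3700 34.1400 26.7900 17.4900 14.2100] k=[39 35 29 19 13]
t=18: x=[38.7200 34.8600 28.7200 19.2800 13.4200] k=[38 35 28 21 15]
t=19: x=[37.7900 34.7200 28.0000 21.0700 15.4200] k=[39 33 27 22 13]
t=20: x=[38.5800 33.0000 27.0700 21.7200 13.6300] k=[42 35 25 21 14]
t=21: x=[41.5100 34.7900 25.4200 20.7900 14.4900] k=[41 37 26 24 11]
t=22: x=[40.7200 36.5100 26.6300 23.2300 11.9100] k=[40 35 26 21 9]
t=23: x=[39.6500 34.7200 26.2800 20.5100 9.8400] k=[39 36 23 24 8]
t=24: x=[38.7900 35.3000 23.9800 22.8100 9.1200] k=[38 35 25 23 11]
t=25: x=[37.7900 34.5100 25.5600 22.3000 11.8400] k=[37 38 23 23 10]

[0.7708, 0.7917, 0.4792, 0.4792, 0.2083]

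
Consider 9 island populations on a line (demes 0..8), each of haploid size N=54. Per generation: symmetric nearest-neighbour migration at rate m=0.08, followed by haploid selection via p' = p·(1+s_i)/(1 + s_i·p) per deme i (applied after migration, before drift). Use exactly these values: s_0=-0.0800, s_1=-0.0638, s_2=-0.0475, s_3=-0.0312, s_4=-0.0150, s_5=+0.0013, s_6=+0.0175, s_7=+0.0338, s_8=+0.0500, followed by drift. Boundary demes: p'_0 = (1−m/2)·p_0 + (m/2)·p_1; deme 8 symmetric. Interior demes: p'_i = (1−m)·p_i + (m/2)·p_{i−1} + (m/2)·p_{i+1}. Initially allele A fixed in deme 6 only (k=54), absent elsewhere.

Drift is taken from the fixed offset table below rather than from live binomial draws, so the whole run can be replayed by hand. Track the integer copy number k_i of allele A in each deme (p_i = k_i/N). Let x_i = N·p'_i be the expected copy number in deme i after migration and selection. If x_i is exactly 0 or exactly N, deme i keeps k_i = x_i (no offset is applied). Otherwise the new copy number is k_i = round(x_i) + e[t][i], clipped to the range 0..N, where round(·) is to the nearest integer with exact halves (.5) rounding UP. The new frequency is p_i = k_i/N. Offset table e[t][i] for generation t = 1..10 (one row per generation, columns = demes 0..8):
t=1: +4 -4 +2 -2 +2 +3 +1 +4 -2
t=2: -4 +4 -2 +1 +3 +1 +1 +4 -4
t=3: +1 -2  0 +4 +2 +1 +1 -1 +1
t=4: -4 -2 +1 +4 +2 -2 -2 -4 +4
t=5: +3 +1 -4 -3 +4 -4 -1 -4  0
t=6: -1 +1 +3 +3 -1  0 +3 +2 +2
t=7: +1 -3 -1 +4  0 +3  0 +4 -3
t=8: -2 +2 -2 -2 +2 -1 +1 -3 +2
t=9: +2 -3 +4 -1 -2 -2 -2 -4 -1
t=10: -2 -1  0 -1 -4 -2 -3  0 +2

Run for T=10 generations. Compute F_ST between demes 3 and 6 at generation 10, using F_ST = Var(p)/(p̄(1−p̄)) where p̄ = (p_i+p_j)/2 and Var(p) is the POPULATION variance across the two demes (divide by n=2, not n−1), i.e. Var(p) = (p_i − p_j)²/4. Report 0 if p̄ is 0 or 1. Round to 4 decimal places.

t=0: k=[0 0 0 0 0 0 54 0 0]
t=1: x=[0.0000 0.0000 0.0000 0.0000 0.0000 2.1627 49.7484 2.2300 0.0000] k=[0 0 0 0 0 5 51 6 0]
t=2: x=[0.0000 0.0000 0.0000 0.0000 0.1970 6.6476 47.4604 7.7787 0.2519] k=[0 0 0 0 3 8 48 12 0]
t=3: x=[0.0000 0.0000 0.0000 0.1163 3.0364 9.4101 45.0898 13.2902 0.5038] k=[0 0 0 4 5 10 46 12 2]
t=4: x=[0.0000 0.0000 0.1524 3.7674 5.0899 11.2516 43.3491 13.2902 2.5144] k=[0 0 1 8 7 9 41 9 7]
t=5: x=[0.0000 0.0374 1.1824 7.4735 7.0271 10.2108 38.6315 10.4779 7.3856] k=[0 1 0 4 11 6 38 6 7]
t=6: x=[0.0368 0.8622 0.1905 4.0010 10.3926 7.4884 35.6507 7.5329 7.2612] k=[0 2 3 7 9 7 39 10 9]
t=7: x=[0.0736 1.8392 2.9800 6.7310 8.7288 8.3692 36.7642 11.4164 9.4132] k=[1 0 2 11 9 11 37 15 6]
t=8: x=[0.8845 0.1124 2.1761 10.2933 9.0456 11.9721 35.2927 15.8902 6.6389] k=[0 2 0 8 11 11 36 13 9]
t=9: x=[0.0736 1.7264 0.3811 7.5908 10.7493 12.0121 34.2976 14.1036 9.5371] k=[2 0 4 7 9 10 32 10 9]
t=10: x=[1.7714 0.2248 3.7851 6.7701 8.8476 10.8513 30.4706 11.1309 9.4132] k=[0 0 4 6 5 9 27 11 11]

0.1782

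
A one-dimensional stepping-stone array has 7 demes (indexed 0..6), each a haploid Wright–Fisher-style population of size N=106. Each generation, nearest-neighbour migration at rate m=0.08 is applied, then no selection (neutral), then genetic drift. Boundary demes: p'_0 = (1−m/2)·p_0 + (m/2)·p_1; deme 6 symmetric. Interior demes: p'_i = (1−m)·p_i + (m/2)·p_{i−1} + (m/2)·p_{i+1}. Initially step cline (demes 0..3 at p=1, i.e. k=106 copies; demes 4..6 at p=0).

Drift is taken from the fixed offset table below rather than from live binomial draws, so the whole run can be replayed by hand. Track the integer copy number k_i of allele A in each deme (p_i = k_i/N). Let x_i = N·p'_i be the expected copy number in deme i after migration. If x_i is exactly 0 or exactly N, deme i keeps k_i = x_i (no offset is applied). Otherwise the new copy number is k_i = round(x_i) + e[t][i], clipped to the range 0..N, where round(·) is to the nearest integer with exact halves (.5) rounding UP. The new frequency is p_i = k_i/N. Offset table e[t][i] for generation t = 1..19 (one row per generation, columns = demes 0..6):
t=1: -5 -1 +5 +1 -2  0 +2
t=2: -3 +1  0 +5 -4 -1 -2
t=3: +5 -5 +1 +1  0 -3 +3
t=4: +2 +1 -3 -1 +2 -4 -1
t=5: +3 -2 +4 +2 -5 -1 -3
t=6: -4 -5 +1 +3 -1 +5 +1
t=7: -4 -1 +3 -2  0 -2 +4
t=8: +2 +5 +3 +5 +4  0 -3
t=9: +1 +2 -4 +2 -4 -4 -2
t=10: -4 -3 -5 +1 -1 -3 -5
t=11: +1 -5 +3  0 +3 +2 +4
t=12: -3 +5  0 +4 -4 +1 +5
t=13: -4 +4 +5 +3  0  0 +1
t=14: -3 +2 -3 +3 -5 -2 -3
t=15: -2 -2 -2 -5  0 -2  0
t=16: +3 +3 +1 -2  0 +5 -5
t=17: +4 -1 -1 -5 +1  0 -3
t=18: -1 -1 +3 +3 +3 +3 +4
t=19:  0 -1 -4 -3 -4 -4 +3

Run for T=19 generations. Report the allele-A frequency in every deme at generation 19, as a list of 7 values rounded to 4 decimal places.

t=0: k=[106 106 106 106 0 0 0]
t=1: x=[106.0000 106.0000 106.0000 101.7600 4.2400 0.0000 0.0000] k=[106 106 106 103 2 0 0]
t=2: x=[106.0000 106.0000 105.8800 99.0800 5.9600 0.0800 0.0000] k=[106 106 106 104 2 0 0]
t=3: x=[106.0000 106.0000 105.9200 100.0000 6.0000 0.0800 0.0000] k=[106 106 106 101 6 0 0]
t=4: x=[106.0000 106.0000 105.8000 97.4000 9.5600 0.2400 0.0000] k=[106 106 103 96 12 0 0]
t=5: x=[106.0000 105.8800 102.8400 92.9200 14.8800 0.4800 0.0000] k=[106 104 106 95 10 0 0]
t=6: x=[105.9200 104.1600 105.4800 92.0400 13.0000 0.4000 0.0000] k=[102 99 106 95 12 5 0]
t=7: x=[101.8800 99.4000 105.2800 92.1200 15.0400 5.0800 0.2000] k=[98 98 106 90 15 3 4]
t=8: x=[98.0000 98.3200 105.0400 87.6400 17.5200 3.5200 3.9600] k=[100 103 106 93 22 4 1]
t=9: x=[100.1200 103.0000 105.3600 90.6800 24.1200 4.6000 1.1200] k=[101 105 101 93 20 1 0]
t=10: x=[101.1600 104.6800 100.8400 90.4000 22.1600 1.7200 0.0400] k=[97 102 96 91 21 0 0]
t=11: x=[97.2000 101.5600 96.0400 88.4000 22.9600 0.8400 0.0000] k=[98 97 99 88 26 3 0]
t=12: x=[97.9600 97.1200 98.4800 85.9600 27.5600 3.8000 0.1200] k=[95 102 98 90 24 5 5]
t=13: x=[95.2800 101.5600 97.8400 87.6800 25.8800 5.7600 5.0000] k=[91 106 103 91 26 6 6]
t=14: x=[91.6000 105.2800 102.6400 88.8800 27.8000 6.8000 6.0000] k=[89 106 100 92 23 5 3]
t=15: x=[89.6800 105.0800 99.9200 89.5600 25.0400 5.6400 3.0800] k=[88 103 98 85 25 4 3]
t=16: x=[88.6000 102.2000 97.6800 83.1200 26.5600 4.8000 3.0400] k=[92 105 99 81 27 10 0]
t=17: x=[92.5200 104.2400 98.5200 79.5600 28.4800 10.2800 0.4000] k=[97 103 98 75 29 10 0]
t=18: x=[97.2400 102.5600 97.2800 74.0800 30.0800 10.3600 0.4000] k=[96 102 100 77 33 13 4]
t=19: x=[96.2400 101.6800 99.1600 76.1600 33.9600 13.4400 4.3600] k=[96 101 95 73 30 9 7]

[0.9057, 0.9528, 0.8962, 0.6887, 0.2830, 0.0849, 0.0660]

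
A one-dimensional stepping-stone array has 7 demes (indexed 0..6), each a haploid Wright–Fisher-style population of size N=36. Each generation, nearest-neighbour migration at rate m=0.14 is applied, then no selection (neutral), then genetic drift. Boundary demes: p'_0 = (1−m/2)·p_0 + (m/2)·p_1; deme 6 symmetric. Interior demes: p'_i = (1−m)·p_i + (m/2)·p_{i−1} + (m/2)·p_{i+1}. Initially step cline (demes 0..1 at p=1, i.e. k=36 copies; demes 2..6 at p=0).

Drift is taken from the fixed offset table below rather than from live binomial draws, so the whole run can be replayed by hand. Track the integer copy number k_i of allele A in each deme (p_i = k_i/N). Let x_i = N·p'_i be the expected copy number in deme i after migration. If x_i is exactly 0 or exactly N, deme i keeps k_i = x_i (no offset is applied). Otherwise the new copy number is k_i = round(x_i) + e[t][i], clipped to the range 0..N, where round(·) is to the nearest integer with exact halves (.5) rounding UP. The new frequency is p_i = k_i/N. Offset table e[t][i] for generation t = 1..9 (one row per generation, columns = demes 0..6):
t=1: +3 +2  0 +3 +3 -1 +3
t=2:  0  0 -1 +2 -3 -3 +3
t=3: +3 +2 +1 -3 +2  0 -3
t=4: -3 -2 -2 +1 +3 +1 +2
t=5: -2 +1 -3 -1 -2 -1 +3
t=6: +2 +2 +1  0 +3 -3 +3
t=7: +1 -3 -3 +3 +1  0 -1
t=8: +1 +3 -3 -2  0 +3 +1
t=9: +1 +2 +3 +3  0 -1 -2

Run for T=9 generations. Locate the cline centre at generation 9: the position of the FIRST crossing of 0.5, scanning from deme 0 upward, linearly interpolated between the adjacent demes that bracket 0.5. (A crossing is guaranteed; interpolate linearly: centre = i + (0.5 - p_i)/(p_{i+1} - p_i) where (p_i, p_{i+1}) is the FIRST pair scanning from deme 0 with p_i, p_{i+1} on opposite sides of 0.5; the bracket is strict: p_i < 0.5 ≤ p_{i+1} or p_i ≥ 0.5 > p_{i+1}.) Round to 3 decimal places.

1.500

t=0: k=[36 36 0 0 0 0 0]
t=1: x=[36.0000 33.4800 2.5200 0.0000 0.0000 0.0000 0.0000] k=[36 35 3 0 0 0 0]
t=2: x=[35.9300 32.8300 5.0300 0.2100 0.0000 0.0000 0.0000] k=[36 33 4 2 0 0 0]
t=3: x=[35.7900 31.1800 5.8900 2.0000 0.1400 0.0000 0.0000] k=[36 33 7 0 2 0 0]
t=4: x=[35.7900 31.3900 8.3300 0.6300 1.7200 0.1400 0.0000] k=[33 29 6 2 5 1 0]
t=5: x=[32.7200 27.6700 7.3300 2.4900 4.5100 1.2100 0.0700] k=[31 29 4 1 3 0 3]
t=6: x=[30.8600 27.3900 5.5400 1.3500 2.6500 0.4200 2.7900] k=[33 29 7 1 6 0 6]
t=7: x=[32.7200 27.7400 8.1200 1.7700 5.2300 0.8400 5.5800] k=[34 25 5 5 6 1 5]
t=8: x=[33.3700 24.2300 6.4000 5.0700 5.5800 1.6300 4.7200] k=[34 27 3 3 6 5 6]
t=9: x=[33.5100 25.8100 4.6800 3.2100 5.7200 5.1400 5.9300] k=[35 28 8 6 6 4 4]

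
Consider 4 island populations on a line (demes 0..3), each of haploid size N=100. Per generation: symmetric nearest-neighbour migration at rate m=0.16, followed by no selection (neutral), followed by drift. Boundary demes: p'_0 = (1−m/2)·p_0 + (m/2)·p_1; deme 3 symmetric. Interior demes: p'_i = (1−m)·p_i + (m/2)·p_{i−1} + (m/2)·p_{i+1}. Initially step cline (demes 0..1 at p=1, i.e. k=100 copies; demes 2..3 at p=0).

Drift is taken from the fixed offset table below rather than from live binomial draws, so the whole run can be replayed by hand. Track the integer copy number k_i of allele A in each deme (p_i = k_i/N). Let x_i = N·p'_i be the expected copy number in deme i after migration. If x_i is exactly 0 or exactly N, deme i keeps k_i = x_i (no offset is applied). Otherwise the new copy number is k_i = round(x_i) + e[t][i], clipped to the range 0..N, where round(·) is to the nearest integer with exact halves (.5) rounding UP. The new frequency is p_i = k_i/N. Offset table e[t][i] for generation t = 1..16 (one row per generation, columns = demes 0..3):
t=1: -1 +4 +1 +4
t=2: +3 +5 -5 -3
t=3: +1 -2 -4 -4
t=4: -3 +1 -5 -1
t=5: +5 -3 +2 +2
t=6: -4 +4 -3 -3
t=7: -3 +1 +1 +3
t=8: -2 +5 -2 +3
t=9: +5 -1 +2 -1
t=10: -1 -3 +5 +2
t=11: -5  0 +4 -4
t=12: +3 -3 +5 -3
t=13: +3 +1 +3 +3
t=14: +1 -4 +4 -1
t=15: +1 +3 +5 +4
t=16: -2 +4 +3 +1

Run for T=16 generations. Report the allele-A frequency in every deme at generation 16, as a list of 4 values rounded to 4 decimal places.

[0.7900, 0.6900, 0.5500, 0.2700]

t=0: k=[100 100 0 0]
t=1: x=[100.0000 92.0000 8.0000 0.0000] k=[100 96 9 0]
t=2: x=[99.6800 89.3600 15.2400 0.7200] k=[100 94 10 0]
t=3: x=[99.5200 87.7600 15.9200 0.8000] k=[100 86 12 0]
t=4: x=[98.8800 81.2000 16.9600 0.9600] k=[96 82 12 0]
t=5: x=[94.8800 77.5200 16.6400 0.9600] k=[100 75 19 3]
t=6: x=[98.0000 72.5200 22.2000 4.2800] k=[94 77 19 1]
t=7: x=[92.6400 73.7200 22.2000 2.4400] k=[90 75 23 5]
t=8: x=[88.8000 72.0400 25.7200 6.4400] k=[87 77 24 9]
t=9: x=[86.2000 73.5600 27.0400 10.2000] k=[91 73 29 9]
t=10: x=[89.5600 70.9200 30.9200 10.6000] k=[89 68 36 13]
t=11: x=[87.3200 67.1200 36.7200 14.8400] k=[82 67 41 11]
t=12: x=[80.8000 66.1200 40.6800 13.4000] k=[84 63 46 10]
t=13: x=[82.3200 63.3200 44.4800 12.8800] k=[85 64 47 16]
t=14: x=[83.3200 64.3200 45.8800 18.4800] k=[84 60 50 17]
t=15: x=[82.0800 61.1200 48.1600 19.6400] k=[83 64 53 24]
t=16: x=[81.4800 64.6400 51.5600 26.3200] k=[79 69 55 27]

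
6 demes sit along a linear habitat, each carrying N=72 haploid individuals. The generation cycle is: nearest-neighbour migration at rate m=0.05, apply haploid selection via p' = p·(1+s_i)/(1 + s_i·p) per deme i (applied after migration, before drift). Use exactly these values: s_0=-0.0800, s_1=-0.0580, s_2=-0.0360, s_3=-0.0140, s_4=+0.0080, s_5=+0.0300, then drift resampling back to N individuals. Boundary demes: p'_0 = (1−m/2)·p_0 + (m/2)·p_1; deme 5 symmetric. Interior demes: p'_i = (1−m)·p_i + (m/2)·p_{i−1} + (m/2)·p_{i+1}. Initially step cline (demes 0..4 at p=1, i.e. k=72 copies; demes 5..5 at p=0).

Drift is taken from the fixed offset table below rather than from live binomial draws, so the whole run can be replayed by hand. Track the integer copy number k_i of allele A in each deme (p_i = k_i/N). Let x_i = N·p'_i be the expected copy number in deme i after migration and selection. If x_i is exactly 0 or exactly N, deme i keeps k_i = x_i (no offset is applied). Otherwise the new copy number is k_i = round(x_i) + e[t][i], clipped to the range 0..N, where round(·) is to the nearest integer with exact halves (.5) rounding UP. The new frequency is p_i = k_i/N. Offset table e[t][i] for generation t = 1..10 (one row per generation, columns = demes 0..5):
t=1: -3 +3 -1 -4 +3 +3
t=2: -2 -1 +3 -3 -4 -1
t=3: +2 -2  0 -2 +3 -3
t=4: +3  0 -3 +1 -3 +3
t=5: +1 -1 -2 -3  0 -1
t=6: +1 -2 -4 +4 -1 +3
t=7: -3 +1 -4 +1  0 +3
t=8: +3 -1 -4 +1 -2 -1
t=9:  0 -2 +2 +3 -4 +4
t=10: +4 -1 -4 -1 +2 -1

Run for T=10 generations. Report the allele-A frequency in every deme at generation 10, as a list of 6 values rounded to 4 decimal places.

t=0: k=[72 72 72 72 72 0]
t=1: x=[72.0000 72.0000 72.0000 72.0000 70.2139 1.8526] k=[72 72 72 72 72 5]
t=2: x=[72.0000 72.0000 72.0000 72.0000 70.3380 6.8562] k=[72 72 72 72 66 6]
t=3: x=[72.0000 72.0000 72.0000 71.8479 64.7024 7.7009] k=[72 72 72 70 68 5]
t=4: x=[72.0000 72.0000 71.9481 69.9724 66.5155 6.7537] k=[72 72 69 71 64 10]
t=5: x=[72.0000 71.9204 69.0221 70.7579 62.8886 11.6355] k=[72 71 67 68 63 11]
t=6: x=[71.9728 70.8599 66.9557 67.7945 61.8944 12.6044] k=[72 69 63 72 61 16]
t=7: x=[71.9185 68.7442 63.0928 71.4930 60.2287 17.5138] k=[69 70 59 72 60 21]
t=8: x=[68.7779 69.5632 59.2191 71.3662 59.4080 22.4289] k=[72 69 55 72 57 21]
t=9: x=[71.9185 68.5331 55.3095 71.1888 56.5718 22.3530] k=[72 67 57 72 53 26]
t=10: x=[71.8642 66.5832 57.1985 71.1381 52.9120 27.1732] k=[72 66 53 70 55 26]

[1.0000, 0.9167, 0.7361, 0.9722, 0.7639, 0.3611]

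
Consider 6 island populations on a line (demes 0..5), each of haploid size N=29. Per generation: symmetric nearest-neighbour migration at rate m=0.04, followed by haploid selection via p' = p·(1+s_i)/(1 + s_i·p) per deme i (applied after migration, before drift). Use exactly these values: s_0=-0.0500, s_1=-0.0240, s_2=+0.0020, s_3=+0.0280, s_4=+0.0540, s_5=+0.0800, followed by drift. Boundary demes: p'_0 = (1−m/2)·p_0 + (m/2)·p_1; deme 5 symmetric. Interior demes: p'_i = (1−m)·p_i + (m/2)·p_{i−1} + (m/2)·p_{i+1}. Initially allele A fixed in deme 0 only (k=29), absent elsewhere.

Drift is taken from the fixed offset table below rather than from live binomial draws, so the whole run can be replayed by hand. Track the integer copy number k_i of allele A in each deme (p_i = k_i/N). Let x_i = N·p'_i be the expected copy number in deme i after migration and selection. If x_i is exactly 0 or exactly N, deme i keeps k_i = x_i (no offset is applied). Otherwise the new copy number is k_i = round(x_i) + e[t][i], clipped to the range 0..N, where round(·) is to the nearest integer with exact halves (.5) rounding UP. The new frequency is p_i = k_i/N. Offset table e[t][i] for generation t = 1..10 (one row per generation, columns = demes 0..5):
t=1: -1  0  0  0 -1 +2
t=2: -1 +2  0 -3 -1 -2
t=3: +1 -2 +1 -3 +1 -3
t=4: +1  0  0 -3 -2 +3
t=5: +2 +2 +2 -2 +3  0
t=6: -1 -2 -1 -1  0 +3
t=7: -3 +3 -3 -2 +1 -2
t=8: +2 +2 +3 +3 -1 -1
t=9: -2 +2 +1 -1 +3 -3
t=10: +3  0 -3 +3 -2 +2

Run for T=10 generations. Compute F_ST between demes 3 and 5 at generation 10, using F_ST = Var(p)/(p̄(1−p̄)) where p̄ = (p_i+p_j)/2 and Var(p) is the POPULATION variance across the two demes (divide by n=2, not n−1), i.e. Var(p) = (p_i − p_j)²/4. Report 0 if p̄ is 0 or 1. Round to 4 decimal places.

0.0545

t=0: k=[29 0 0 0 0 0]
t=1: x=[28.3901 0.5664 0.0000 0.0000 0.0000 0.0000] k=[27 1 0 0 0 0]
t=2: x=[26.3594 1.4658 0.0200 0.0000 0.0000 0.0000] k=[25 3 0 0 0 0]
t=3: x=[24.3637 3.3081 0.0601 0.0000 0.0000 0.0000] k=[25 1 1 0 0 0]
t=4: x=[24.3222 1.4463 0.9819 0.0206 0.0000 0.0000] k=[25 1 1 0 0 0]
t=5: x=[24.3222 1.4463 0.9819 0.0206 0.0000 0.0000] k=[26 3 3 0 0 0]
t=6: x=[25.3806 3.3867 2.9453 0.0617 0.0000 0.0000] k=[24 1 2 0 0 0]
t=7: x=[23.3090 1.4463 1.9436 0.0411 0.0000 0.0000] k=[20 4 0 0 0 0]
t=8: x=[19.3527 4.1528 0.0802 0.0000 0.0000 0.0000] k=[21 6 3 0 0 0]
t=9: x=[20.3928 6.1219 3.0054 0.0617 0.0000 0.0000] k=[18 8 4 0 0 0]
t=10: x=[17.4454 7.9787 4.0069 0.0822 0.0000 0.0000] k=[20 8 1 3 0 0]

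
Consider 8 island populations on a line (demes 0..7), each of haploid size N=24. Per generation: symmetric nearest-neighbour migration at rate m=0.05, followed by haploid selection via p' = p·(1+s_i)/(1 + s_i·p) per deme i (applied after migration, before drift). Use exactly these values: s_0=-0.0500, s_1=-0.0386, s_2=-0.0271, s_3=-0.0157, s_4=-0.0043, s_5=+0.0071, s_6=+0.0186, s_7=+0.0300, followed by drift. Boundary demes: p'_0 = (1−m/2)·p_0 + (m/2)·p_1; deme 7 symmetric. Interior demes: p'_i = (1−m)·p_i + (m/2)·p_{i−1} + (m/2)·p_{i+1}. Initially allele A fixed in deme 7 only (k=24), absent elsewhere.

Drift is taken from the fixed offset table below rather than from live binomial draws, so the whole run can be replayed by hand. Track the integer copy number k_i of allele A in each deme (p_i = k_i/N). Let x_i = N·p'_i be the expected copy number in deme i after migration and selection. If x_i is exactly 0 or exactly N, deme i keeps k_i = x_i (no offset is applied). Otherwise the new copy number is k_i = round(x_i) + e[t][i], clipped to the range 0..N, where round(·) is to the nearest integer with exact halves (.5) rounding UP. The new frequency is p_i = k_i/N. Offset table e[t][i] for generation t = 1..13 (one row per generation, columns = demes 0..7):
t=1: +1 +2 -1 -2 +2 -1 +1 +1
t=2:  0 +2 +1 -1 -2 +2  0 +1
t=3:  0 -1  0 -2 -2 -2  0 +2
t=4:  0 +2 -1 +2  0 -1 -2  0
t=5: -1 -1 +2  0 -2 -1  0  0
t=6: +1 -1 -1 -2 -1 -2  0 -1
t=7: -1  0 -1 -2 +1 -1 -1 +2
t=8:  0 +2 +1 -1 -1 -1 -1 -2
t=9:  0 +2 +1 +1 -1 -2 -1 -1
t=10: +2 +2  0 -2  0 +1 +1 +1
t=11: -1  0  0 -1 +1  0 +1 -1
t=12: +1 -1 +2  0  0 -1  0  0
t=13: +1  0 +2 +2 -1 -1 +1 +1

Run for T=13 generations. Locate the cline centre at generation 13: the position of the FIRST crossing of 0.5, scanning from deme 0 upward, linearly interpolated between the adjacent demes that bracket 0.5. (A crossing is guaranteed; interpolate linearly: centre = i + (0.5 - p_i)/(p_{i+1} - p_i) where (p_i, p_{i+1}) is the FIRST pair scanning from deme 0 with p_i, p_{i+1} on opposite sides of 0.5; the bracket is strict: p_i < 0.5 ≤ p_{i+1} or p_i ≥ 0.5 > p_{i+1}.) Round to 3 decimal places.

6.471

t=0: k=[0 0 0 0 0 0 0 24]
t=1: x=[0.0000 0.0000 0.0000 0.0000 0.0000 0.0000 0.6109 23.4171] k=[0 0 0 0 0 0 2 24]
t=2: x=[0.0000 0.0000 0.0000 0.0000 0.0000 0.0504 2.5416 23.4657] k=[0 0 0 0 0 2 3 24]
t=3: x=[0.0000 0.0000 0.0000 0.0000 0.0498 1.9879 3.5555 23.4900] k=[0 0 0 0 0 0 4 24]
t=4: x=[0.0000 0.0000 0.0000 0.0000 0.0000 0.1007 4.4666 23.5143] k=[0 0 0 0 0 0 2 24]
t=5: x=[0.0000 0.0000 0.0000 0.0000 0.0000 0.0504 2.5416 23.4657] k=[0 0 0 0 0 0 3 23]
t=6: x=[0.0000 0.0000 0.0000 0.0000 0.0000 0.0755 3.4795 22.5410] k=[0 0 0 0 0 0 3 22]
t=7: x=[0.0000 0.0000 0.0000 0.0000 0.0000 0.0755 3.4541 21.5898] k=[0 0 0 0 0 0 2 24]
t=8: x=[0.0000 0.0000 0.0000 0.0000 0.0000 0.0504 2.5416 23.4657] k=[0 0 0 0 0 0 2 21]
t=9: x=[0.0000 0.0000 0.0000 0.0000 0.0000 0.0504 2.4655 20.6119] k=[0 0 0 0 0 0 1 20]
t=10: x=[0.0000 0.0000 0.0000 0.0000 0.0000 0.0252 1.4753 19.6316] k=[0 0 0 0 0 1 2 21]
t=11: x=[0.0000 0.0000 0.0000 0.0000 0.0249 1.0068 2.4908 20.6119] k=[0 0 0 0 1 1 3 20]
t=12: x=[0.0000 0.0000 0.0000 0.0246 0.9710 1.0571 3.4288 19.6807] k=[0 0 0 0 1 0 3 20]
t=13: x=[0.0000 0.0000 0.0000 0.0246 0.9461 0.1007 3.4035 19.6807] k=[0 0 0 2 0 0 4 21]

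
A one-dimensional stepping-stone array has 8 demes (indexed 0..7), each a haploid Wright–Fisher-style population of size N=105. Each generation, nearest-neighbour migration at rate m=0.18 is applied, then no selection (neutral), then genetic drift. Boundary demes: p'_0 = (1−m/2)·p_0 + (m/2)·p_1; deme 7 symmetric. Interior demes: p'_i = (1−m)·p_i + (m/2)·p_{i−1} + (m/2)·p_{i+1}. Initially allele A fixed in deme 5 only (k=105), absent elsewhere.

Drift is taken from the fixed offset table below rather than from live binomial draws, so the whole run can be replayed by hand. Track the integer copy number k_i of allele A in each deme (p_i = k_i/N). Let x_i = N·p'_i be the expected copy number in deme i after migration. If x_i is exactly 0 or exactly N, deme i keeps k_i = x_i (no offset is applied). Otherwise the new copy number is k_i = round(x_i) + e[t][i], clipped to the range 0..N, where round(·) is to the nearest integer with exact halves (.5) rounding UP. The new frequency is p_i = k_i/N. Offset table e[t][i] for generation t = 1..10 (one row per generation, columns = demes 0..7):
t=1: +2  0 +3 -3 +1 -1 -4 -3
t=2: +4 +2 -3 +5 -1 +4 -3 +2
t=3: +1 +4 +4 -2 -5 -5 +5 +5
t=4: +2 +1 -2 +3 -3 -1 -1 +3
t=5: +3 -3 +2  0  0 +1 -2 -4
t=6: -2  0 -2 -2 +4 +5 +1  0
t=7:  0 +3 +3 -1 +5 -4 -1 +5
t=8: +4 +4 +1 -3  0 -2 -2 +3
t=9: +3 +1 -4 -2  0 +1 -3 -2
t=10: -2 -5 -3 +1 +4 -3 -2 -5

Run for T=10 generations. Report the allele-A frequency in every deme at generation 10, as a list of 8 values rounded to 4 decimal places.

t=0: k=[0 0 0 0 0 105 0 0]
t=1: x=[0.0000 0.0000 0.0000 0.0000 9.4500 86.1000 9.4500 0.0000] k=[0 0 0 0 10 85 5 0]
t=2: x=[0.0000 0.0000 0.0000 0.9000 15.8500 71.0500 11.7500 0.4500] k=[0 0 0 6 15 75 9 2]
t=3: x=[0.0000 0.0000 0.5400 6.2700 19.5900 63.6600 14.3100 2.6300] k=[0 0 5 4 15 59 19 8]
t=4: x=[0.0000 0.4500 4.4600 5.0800 17.9700 51.4400 21.6100 8.9900] k=[0 1 2 8 15 50 21 12]
t=5: x=[0.0900 1.0000 2.4500 8.0900 17.5200 44.2400 22.8000 12.8100] k=[3 0 4 8 18 45 21 9]
t=6: x=[2.7300 0.6300 4.0000 8.5400 19.5300 40.4100 22.0800 10.0800] k=[1 1 2 7 24 45 23 10]
t=7: x=[1.0000 1.0900 2.3600 8.0800 24.3600 41.1300 23.8100 11.1700] k=[1 4 5 7 29 37 23 16]
t=8: x=[1.2700 3.8200 5.0900 8.8000 27.7400 35.0200 23.6300 16.6300] k=[5 8 6 6 28 33 22 20]
t=9: x=[5.2700 7.5500 6.1800 7.9800 26.4700 31.5600 22.8100 20.1800] k=[8 9 2 6 26 33 20 18]
t=10: x=[8.0900 8.2800 2.9900 7.4400 24.8300 31.2000 20.9900 18.1800] k=[6 3 0 8 29 28 19 13]

[0.0571, 0.0286, 0.0000, 0.0762, 0.2762, 0.2667, 0.1810, 0.1238]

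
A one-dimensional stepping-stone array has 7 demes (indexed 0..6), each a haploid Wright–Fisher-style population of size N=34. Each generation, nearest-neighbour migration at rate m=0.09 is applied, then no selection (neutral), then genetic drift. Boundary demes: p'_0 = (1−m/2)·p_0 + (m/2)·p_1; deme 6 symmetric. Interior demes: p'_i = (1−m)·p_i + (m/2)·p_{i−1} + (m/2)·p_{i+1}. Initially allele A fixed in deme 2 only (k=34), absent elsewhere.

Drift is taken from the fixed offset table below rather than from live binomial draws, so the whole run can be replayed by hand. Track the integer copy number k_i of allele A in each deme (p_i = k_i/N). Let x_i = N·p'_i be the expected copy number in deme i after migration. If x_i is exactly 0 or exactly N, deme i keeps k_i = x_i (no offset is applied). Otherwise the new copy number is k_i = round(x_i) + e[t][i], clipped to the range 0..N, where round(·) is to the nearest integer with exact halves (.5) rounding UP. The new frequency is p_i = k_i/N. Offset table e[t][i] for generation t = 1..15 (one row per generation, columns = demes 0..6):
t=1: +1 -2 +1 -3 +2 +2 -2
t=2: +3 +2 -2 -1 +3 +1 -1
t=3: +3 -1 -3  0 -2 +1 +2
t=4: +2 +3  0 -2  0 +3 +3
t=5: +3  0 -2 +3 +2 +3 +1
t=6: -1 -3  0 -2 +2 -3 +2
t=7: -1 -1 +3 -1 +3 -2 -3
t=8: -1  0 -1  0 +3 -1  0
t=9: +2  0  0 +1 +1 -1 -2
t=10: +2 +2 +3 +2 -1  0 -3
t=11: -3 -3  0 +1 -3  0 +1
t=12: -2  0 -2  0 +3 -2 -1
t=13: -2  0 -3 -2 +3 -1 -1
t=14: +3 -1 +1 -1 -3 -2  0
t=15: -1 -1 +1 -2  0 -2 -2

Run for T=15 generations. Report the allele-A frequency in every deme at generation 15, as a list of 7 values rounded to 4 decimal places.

[0.1176, 0.1176, 0.3529, 0.1176, 0.1765, 0.0000, 0.0000]

t=0: k=[0 0 34 0 0 0 0]
t=1: x=[0.0000 1.5300 30.9400 1.5300 0.0000 0.0000 0.0000] k=[0 0 32 0 0 0 0]
t=2: x=[0.0000 1.4400 29.1200 1.4400 0.0000 0.0000 0.0000] k=[0 3 27 0 0 0 0]
t=3: x=[0.1350 3.9450 24.7050 1.2150 0.0000 0.0000 0.0000] k=[3 3 22 1 0 0 0]
t=4: x=[3.0000 3.8550 20.2000 1.9000 0.0450 0.0000 0.0000] k=[5 7 20 0 0 0 0]
t=5: x=[5.0900 7.4950 18.5150 0.9000 0.0000 0.0000 0.0000] k=[8 7 17 4 0 0 0]
t=6: x=[7.9550 7.4950 15.9650 4.4050 0.1800 0.0000 0.0000] k=[7 4 16 2 2 0 0]
t=7: x=[6.8650 4.6750 14.8300 2.6300 1.9100 0.0900 0.0000] k=[6 4 18 2 5 0 0]
t=8: x=[5.9100 4.7200 16.6500 2.8550 4.6400 0.2250 0.0000] k=[5 5 16 3 8 0 0]
t=9: x=[5.0000 5.4950 14.9200 3.8100 7.4150 0.3600 0.0000] k=[7 5 15 5 8 0 0]
t=10: x=[6.9100 5.5400 14.1000 5.5850 7.5050 0.3600 0.0000] k=[9 8 17 8 7 0 0]
t=11: x=[8.9550 8.4500 16.1900 8.3600 6.7300 0.3150 0.0000] k=[6 5 16 9 4 0 0]
t=12: x=[5.9550 5.5400 15.1900 9.0900 4.0450 0.1800 0.0000] k=[4 6 13 9 7 0 0]
t=13: x=[4.0900 6.2250 12.5050 9.0900 6.7750 0.3150 0.0000] k=[2 6 10 7 10 0 0]
t=14: x=[2.1800 6.0000 9.6850 7.2700 9.4150 0.4500 0.0000] k=[5 5 11 6 6 0 0]
t=15: x=[5.0000 5.2700 10.5050 6.2250 5.7300 0.2700 0.0000] k=[4 4 12 4 6 0 0]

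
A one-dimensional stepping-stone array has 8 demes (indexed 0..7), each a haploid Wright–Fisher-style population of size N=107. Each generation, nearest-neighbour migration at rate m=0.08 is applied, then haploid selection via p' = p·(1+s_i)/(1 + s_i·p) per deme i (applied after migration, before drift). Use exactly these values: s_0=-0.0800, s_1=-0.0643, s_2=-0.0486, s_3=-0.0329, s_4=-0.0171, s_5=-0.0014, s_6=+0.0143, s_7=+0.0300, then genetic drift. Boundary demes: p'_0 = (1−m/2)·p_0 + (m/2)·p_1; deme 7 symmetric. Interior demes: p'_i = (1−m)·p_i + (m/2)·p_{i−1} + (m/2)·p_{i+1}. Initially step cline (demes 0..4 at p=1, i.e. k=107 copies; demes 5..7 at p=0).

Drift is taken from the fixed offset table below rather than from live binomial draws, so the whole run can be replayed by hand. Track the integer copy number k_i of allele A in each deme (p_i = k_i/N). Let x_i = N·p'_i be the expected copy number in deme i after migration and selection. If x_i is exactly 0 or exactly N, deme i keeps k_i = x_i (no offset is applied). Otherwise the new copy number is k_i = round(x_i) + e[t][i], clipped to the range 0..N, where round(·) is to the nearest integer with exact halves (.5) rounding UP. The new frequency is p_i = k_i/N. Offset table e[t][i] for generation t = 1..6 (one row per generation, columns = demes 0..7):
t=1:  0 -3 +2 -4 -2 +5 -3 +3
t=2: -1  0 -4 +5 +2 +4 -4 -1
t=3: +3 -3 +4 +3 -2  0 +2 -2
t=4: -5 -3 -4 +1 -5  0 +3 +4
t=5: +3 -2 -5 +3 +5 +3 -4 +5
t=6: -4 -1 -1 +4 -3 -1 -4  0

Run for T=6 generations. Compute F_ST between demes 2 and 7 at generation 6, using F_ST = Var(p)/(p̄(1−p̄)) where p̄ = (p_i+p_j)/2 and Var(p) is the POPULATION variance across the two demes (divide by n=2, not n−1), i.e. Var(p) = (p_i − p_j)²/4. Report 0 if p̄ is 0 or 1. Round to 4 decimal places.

0.8448

t=0: k=[107 107 107 107 107 0 0 0]
t=1: x=[107.0000 107.0000 107.0000 107.0000 102.6486 4.2742 0.0000 0.0000] k=[107 107 107 107 101 9 0 0]
t=2: x=[107.0000 107.0000 107.0000 106.7519 97.4105 12.3047 0.3651 0.0000] k=[107 107 107 107 99 16 0 0]
t=3: x=[107.0000 107.0000 107.0000 106.6691 95.8286 18.6584 0.6491 0.0000] k=[107 107 107 107 94 19 3 0]
t=4: x=[107.0000 107.0000 107.0000 106.4624 91.2902 21.3361 3.5687 0.1236] k=[107 107 107 107 86 21 7 4]
t=5: x=[107.0000 107.0000 107.0000 106.1317 83.9294 23.0147 7.5389 4.2387] k=[107 107 107 107 89 26 4 9]
t=6: x=[107.0000 107.0000 107.0000 106.2557 86.9202 27.6113 5.1491 9.0417] k=[107 107 107 107 84 27 1 9]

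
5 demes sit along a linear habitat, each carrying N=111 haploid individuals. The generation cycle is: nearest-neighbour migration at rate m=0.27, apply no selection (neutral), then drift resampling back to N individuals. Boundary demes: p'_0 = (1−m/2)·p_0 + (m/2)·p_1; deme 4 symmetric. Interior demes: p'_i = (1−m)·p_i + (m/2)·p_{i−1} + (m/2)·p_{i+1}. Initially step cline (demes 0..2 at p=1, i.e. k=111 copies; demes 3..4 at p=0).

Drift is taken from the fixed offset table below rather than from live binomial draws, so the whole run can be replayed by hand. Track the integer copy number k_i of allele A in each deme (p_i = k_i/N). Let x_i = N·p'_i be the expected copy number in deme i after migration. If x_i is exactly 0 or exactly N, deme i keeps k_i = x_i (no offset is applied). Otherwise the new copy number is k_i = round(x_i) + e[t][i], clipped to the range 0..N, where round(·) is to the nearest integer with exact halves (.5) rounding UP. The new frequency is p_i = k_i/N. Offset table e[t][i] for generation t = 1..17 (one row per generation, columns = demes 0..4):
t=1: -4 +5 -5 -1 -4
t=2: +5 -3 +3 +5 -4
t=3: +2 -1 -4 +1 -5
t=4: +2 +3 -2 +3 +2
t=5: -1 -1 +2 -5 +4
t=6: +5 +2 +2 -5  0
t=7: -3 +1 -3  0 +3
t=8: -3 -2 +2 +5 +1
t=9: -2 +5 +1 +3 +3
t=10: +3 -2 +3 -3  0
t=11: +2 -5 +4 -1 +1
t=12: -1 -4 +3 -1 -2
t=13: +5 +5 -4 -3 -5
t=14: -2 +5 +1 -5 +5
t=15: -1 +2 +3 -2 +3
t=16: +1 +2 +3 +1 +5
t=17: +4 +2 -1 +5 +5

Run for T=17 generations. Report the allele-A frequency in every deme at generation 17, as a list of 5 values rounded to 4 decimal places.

[0.9009, 0.8378, 0.6486, 0.5135, 0.4685]

t=0: k=[111 111 111 0 0]
t=1: x=[111.0000 111.0000 96.0150 14.9850 0.0000] k=[111 111 91 14 0]
t=2: x=[111.0000 108.3000 83.3050 22.5050 1.8900] k=[111 105 86 28 0]
t=3: x=[110.1900 103.2450 80.7350 32.0500 3.7800] k=[111 102 77 33 0]
t=4: x=[109.7850 99.8400 74.4350 34.4850 4.4550] k=[111 103 72 37 6]
t=5: x=[109.9200 99.8950 71.4600 37.5400 10.1850] k=[109 99 73 33 14]
t=6: x=[107.6500 96.8400 71.1100 35.8350 16.5650] k=[111 99 73 31 17]
t=7: x=[109.3800 97.1100 70.8400 34.7800 18.8900] k=[106 98 68 35 22]
t=8: x=[104.9200 95.0300 67.5950 37.7000 23.7550] k=[102 93 70 43 25]
t=9: x=[100.7850 91.1100 69.4600 44.2150 27.4300] k=[99 96 70 47 30]
t=10: x=[98.5950 92.8950 70.4050 47.8100 32.2950] k=[102 91 73 45 32]
t=11: x=[100.5150 90.0550 71.6500 47.0250 33.7550] k=[103 85 76 46 35]
t=12: x=[100.5700 86.2150 73.1650 48.5650 36.4850] k=[100 82 76 48 34]
t=13: x=[97.5700 83.6200 73.0300 49.8900 35.8900] k=[103 89 69 47 31]
t=14: x=[101.1100 88.1900 68.7300 47.8100 33.1600] k=[99 93 70 43 38]
t=15: x=[98.1900 90.7050 69.4600 45.9700 38.6750] k=[97 93 72 44 42]
t=16: x=[96.4600 90.7050 71.0550 47.5100 42.2700] k=[97 93 74 49 47]
t=17: x=[96.4600 90.9750 73.1900 52.1050 47.2700] k=[100 93 72 57 52]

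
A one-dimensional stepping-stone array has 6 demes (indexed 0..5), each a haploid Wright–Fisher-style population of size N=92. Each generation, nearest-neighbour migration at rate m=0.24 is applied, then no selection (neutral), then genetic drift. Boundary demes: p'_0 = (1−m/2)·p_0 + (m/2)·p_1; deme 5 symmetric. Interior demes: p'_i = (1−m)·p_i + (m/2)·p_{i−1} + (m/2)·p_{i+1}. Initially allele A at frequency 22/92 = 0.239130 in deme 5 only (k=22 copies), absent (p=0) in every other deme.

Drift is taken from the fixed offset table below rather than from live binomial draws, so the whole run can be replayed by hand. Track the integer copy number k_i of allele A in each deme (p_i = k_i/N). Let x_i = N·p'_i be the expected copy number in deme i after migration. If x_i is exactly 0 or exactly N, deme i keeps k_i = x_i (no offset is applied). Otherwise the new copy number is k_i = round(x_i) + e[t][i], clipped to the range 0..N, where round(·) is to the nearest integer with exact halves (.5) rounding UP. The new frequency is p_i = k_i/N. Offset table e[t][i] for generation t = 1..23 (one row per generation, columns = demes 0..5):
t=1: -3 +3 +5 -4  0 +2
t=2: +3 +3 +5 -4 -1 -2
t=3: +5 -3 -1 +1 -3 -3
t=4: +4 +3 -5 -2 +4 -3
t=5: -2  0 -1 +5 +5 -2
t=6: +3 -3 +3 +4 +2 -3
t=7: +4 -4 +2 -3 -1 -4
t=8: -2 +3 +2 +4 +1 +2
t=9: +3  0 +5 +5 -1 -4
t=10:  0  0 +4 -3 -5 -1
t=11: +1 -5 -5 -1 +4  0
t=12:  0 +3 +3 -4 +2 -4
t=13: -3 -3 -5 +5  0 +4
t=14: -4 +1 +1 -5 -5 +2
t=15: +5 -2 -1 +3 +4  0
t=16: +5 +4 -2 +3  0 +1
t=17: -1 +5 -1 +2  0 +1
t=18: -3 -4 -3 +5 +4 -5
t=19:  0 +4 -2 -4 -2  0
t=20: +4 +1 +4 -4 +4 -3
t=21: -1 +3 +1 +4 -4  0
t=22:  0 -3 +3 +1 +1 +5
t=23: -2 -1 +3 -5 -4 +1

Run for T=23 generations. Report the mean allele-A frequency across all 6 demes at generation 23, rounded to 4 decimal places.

0.0906

t=0: k=[0 0 0 0 0 22]
t=1: x=[0.0000 0.0000 0.0000 0.0000 2.6400 19.3600] k=[0 0 0 0 3 21]
t=2: x=[0.0000 0.0000 0.0000 0.3600 4.8000 18.8400] k=[0 0 0 0 4 17]
t=3: x=[0.0000 0.0000 0.0000 0.4800 5.0800 15.4400] k=[0 0 0 1 2 12]
t=4: x=[0.0000 0.0000 0.1200 1.0000 3.0800 10.8000] k=[0 0 0 0 7 8]
t=5: x=[0.0000 0.0000 0.0000 0.8400 6.2800 7.8800] k=[0 0 0 6 11 6]
t=6: x=[0.0000 0.0000 0.7200 5.8800 9.8000 6.6000] k=[0 0 4 10 12 4]
t=7: x=[0.0000 0.4800 4.2400 9.5200 10.8000 4.9600] k=[0 0 6 7 10 1]
t=8: x=[0.0000 0.7200 5.4000 7.2400 8.5600 2.0800] k=[0 4 7 11 10 4]
t=9: x=[0.4800 3.8800 7.1200 10.4000 9.4000 4.7200] k=[3 4 12 15 8 1]
t=10: x=[3.1200 4.8400 11.4000 13.8000 8.0000 1.8400] k=[3 5 15 11 3 1]
t=11: x=[3.2400 5.9600 13.3200 10.5200 3.7200 1.2400] k=[4 1 8 10 8 1]
t=12: x=[3.6400 2.2000 7.4000 9.5200 7.4000 1.8400] k=[4 5 10 6 9 0]
t=13: x=[4.1200 5.4800 8.9200 6.8400 7.5600 1.0800] k=[1 2 4 12 8 5]
t=14: x=[1.1200 2.1200 4.7200 10.5600 8.1200 5.3600] k=[0 3 6 6 3 7]
t=15: x=[0.3600 3.0000 5.6400 5.6400 3.8400 6.5200] k=[5 1 5 9 8 7]
t=16: x=[4.5200 1.9600 5.0000 8.4000 8.0000 7.1200] k=[10 6 3 11 8 8]
t=17: x=[9.5200 6.1200 4.3200 9.6800 8.3600 8.0000] k=[9 11 3 12 8 9]
t=18: x=[9.2400 9.8000 5.0400 10.4400 8.6000 8.8800] k=[6 6 2 15 13 4]
t=19: x=[6.0000 5.5200 4.0400 13.2000 12.1600 5.0800] k=[6 10 2 9 10 5]
t=20: x=[6.4800 8.5600 3.8000 8.2800 9.2800 5.6000] k=[10 10 8 4 13 3]
t=21: x=[10.0000 9.7600 7.7600 5.5600 10.7200 4.2000] k=[9 13 9 10 7 4]
t=22: x=[9.4800 12.0400 9.6000 9.5200 7.0000 4.3600] k=[9 9 13 11 8 9]
t=23: x=[9.0000 9.4800 12.2800 10.8800 8.4800 8.8800] k=[7 8 15 6 4 10]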